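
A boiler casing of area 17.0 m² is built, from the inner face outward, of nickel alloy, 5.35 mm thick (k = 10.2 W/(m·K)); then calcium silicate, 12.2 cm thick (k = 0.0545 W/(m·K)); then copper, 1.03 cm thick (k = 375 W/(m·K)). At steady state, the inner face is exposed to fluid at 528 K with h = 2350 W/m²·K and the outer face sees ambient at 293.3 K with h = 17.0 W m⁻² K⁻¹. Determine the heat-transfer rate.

Q = 1740 W

Treat each layer as a resistance in series:
  R_conv,in = 1/(hA) = 1/(2350·17.0) = 2.503×10^-5 K/W
  R_nickel alloy = L/(kA) = 0.00535/(10.2·17.0) = 3.085×10^-5 K/W
  R_calcium silicate = L/(kA) = 0.122/(0.0545·17.0) = 0.1317 K/W
  R_copper = L/(kA) = 0.0103/(375·17.0) = 1.616×10^-6 K/W
  R_conv,out = 1/(hA) = 1/(17.0·17.0) = 0.003460 K/W
ΣR = 2.503×10^-5 + 3.085×10^-5 + 0.1317 + 1.616×10^-6 + 0.003460 = 0.1352 K/W
Q = ΔT/ΣR = (528 K − 293.3 K)/0.1352 = 1740 W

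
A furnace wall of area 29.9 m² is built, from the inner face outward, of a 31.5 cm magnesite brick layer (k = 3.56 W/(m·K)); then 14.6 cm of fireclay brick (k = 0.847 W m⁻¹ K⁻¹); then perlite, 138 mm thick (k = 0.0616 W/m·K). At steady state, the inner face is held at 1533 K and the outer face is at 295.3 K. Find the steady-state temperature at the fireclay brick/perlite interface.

Resistance network (inner→outer):
  R_magnesite brick = L/(kA) = 0.315/(3.56·29.9) = 0.002959 K/W
  R_fireclay brick = L/(kA) = 0.146/(0.847·29.9) = 0.005765 K/W
  R_perlite = L/(kA) = 0.138/(0.0616·29.9) = 0.07493 K/W
ΣR = 0.002959 + 0.005765 + 0.07493 = 0.08365 K/W
Q = ΔT/ΣR = (1533 K − 295.3 K)/0.08365 = 14800 W
From the inner boundary to the fireclay brick/perlite interface, ΣR_partial = 0.008724 K/W.
T_interface = T_in − Q·ΣR_partial = 1533 K − (14800)(0.008724) = 1404 K

T = 1404 K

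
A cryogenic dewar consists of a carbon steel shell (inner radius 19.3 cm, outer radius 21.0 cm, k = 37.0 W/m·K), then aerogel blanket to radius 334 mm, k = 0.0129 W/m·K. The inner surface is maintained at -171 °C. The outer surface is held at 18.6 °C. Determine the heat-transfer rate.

Q = 17.4 W

Treat each layer as a resistance in series:
  R_carbon steel = (1/0.193 − 1/0.210)/(4πk) = 0.4194/(4π·37.0) = 9.021×10^-4 K/W
  R_aerogel blanket = (1/0.210 − 1/0.334)/(4πk) = 1.768/(4π·0.0129) = 10.91 K/W
ΣR = 9.021×10^-4 + 10.91 = 10.91 K/W
Q = ΔT/ΣR = (-171 °C − 18.6 °C)/10.91 = -17.4 W
(Negative Q ⇒ heat flows inward; heat gain = 17.4 W.)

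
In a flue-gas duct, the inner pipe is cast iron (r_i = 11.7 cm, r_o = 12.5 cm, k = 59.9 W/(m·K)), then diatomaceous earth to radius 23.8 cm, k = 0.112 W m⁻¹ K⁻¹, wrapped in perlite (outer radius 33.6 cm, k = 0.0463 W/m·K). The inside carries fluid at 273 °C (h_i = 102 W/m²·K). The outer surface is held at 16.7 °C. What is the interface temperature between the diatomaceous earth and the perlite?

Series thermal resistances, inner to outer:
  R'_conv,in = 1/(2πr h) = 1/(2π·0.117·102) = 0.01334 m·K/W
  R'_cast iron = ln(0.125/0.117)/(2πk) = 0.06614/(2π·59.9) = 1.757×10^-4 m·K/W
  R'_diatomaceous earth = ln(0.238/0.125)/(2πk) = 0.6440/(2π·0.112) = 0.9151 m·K/W
  R'_perlite = ln(0.336/0.238)/(2πk) = 0.3448/(2π·0.0463) = 1.185 m·K/W
ΣR = 0.01334 + 1.757×10^-4 + 0.9151 + 1.185 = 2.114 m·K/W
Q' = ΔT/ΣR = (273 °C − 16.7 °C)/2.114 = 121.2 W/m
From the inner boundary to the diatomaceous earth/perlite interface, ΣR_partial = 0.9286 m·K/W.
T_interface = T_in − Q'·ΣR_partial = 273 °C − (121.2)(0.9286) = 160 °C

T = 160 °C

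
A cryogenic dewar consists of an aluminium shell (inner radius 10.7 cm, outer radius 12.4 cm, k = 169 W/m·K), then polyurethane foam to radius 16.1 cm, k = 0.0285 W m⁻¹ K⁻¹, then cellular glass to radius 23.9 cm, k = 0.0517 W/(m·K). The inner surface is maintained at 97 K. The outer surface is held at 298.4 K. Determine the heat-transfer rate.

Q = 24.3 W

Resistance network (inner→outer):
  R_aluminium = (1/0.107 − 1/0.124)/(4πk) = 1.281/(4π·169) = 6.033×10^-4 K/W
  R_polyurethane foam = (1/0.124 − 1/0.161)/(4πk) = 1.853/(4π·0.0285) = 5.175 K/W
  R_cellular glass = (1/0.161 − 1/0.239)/(4πk) = 2.027/(4π·0.0517) = 3.120 K/W
ΣR = 6.033×10^-4 + 5.175 + 3.120 = 8.296 K/W
Q = ΔT/ΣR = (97 K − 298.4 K)/8.296 = -24.3 W
(Negative Q ⇒ heat flows inward; heat gain = 24.3 W.)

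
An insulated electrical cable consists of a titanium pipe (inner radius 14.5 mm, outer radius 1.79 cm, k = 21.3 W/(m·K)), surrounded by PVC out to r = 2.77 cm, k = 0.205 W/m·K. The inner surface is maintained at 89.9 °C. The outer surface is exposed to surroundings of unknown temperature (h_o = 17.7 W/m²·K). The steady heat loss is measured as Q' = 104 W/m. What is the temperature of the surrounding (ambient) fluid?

T_out = 20.7 °C

Sum the resistances:
  R'_titanium = ln(0.0179/0.0145)/(2πk) = 0.2107/(2π·21.3) = 0.001574 m·K/W
  R'_PVC = ln(0.0277/0.0179)/(2πk) = 0.4366/(2π·0.205) = 0.3390 m·K/W
  R'_conv,out = 1/(2πr h) = 1/(2π·0.0277·17.7) = 0.3246 m·K/W
ΣR = 0.6652 m·K/W
ΔT = Q'·ΣR = 104 × 0.6652 = 69.18 K
Heat flows outward, so T_out = T_in − ΔT = 89.9 − 69.18 = 20.7 °C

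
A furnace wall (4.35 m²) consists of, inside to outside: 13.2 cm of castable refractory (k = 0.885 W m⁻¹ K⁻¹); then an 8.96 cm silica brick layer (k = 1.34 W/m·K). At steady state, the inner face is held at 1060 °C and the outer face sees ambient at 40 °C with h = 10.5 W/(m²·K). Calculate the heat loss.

Series thermal resistances, inner to outer:
  R_castable refractory = L/(kA) = 0.132/(0.885·4.35) = 0.03429 K/W
  R_silica brick = L/(kA) = 0.0896/(1.34·4.35) = 0.01537 K/W
  R_conv,out = 1/(hA) = 1/(10.5·4.35) = 0.02189 K/W
ΣR = 0.03429 + 0.01537 + 0.02189 = 0.07155 K/W
Q = ΔT/ΣR = (1060 °C − 40 °C)/0.07155 = 14300 W

Q = 14.3 kW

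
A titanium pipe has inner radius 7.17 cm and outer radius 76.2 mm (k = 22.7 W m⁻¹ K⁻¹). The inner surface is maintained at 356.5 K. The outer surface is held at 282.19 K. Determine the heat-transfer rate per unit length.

Q' = 2πk·ΔT/ln(r₂/r₁) = 2π × 22.7 × 74.31 / ln(0.0762/0.0717) = 1.74×10^5 W/m

Q' = 174 kW/m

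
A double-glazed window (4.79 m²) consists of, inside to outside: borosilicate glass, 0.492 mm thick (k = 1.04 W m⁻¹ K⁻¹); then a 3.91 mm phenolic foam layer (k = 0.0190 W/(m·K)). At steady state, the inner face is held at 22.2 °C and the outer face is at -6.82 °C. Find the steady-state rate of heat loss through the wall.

Series thermal resistances, inner to outer:
  R_borosilicate glass = L/(kA) = 4.92×10^-4/(1.04·4.79) = 9.876×10^-5 K/W
  R_phenolic foam = L/(kA) = 0.00391/(0.0190·4.79) = 0.04296 K/W
ΣR = 9.876×10^-5 + 0.04296 = 0.04306 K/W
Q = ΔT/ΣR = (22.2 °C − -6.82 °C)/0.04306 = 674 W

Q = 674 W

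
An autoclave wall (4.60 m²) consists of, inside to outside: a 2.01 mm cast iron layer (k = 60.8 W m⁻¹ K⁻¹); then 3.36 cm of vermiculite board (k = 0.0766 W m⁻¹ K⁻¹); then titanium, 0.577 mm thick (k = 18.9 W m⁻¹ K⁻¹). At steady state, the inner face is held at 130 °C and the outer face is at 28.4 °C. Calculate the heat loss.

Q = 1070 W

Treat each layer as a resistance in series:
  R_cast iron = L/(kA) = 0.00201/(60.8·4.60) = 7.187×10^-6 K/W
  R_vermiculite board = L/(kA) = 0.0336/(0.0766·4.60) = 0.09536 K/W
  R_titanium = L/(kA) = 5.77×10^-4/(18.9·4.60) = 6.637×10^-6 K/W
ΣR = 7.187×10^-6 + 0.09536 + 6.637×10^-6 = 0.09537 K/W
Q = ΔT/ΣR = (130 °C − 28.4 °C)/0.09537 = 1070 W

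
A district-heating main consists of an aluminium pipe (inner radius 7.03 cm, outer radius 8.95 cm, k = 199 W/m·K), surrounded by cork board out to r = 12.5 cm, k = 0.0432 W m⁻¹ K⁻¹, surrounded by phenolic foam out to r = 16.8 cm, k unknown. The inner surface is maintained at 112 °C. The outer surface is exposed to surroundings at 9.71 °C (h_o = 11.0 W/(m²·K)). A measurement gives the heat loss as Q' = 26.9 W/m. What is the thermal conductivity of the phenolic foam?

k = 0.0189 W/m·K

ΣR = ΔT/Q' = |112 − 9.71|/26.9 = 3.803 m·K/W
Known resistances:
  R'_aluminium = ln(0.0895/0.0703)/(2πk) = 0.2415/(2π·199) = 1.931×10^-4 m·K/W
  R'_cork board = ln(0.125/0.0895)/(2πk) = 0.3341/(2π·0.0432) = 1.231 m·K/W
  R'_conv,out = 1/(2πr h) = 1/(2π·0.168·11.0) = 0.08612 m·K/W
R_phenolic foam = ΣR − ΣR_known = 3.803 − 1.317 = 2.486 m·K/W
ln(r₂/r₁)/(2πk) = 2.486 ⇒ k = 0.2957/(2π·2.486) = 0.0189 W/m·K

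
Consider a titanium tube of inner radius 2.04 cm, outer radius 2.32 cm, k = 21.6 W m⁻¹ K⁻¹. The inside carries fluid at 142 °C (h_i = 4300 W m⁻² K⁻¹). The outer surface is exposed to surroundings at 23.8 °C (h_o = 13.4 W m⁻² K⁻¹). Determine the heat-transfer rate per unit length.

Q' = 230 W/m

Treat each layer as a resistance in series:
  R'_conv,in = 1/(2πr h) = 1/(2π·0.0204·4300) = 0.001814 m·K/W
  R'_titanium = ln(0.0232/0.0204)/(2πk) = 0.1286/(2π·21.6) = 9.477×10^-4 m·K/W
  R'_conv,out = 1/(2πr h) = 1/(2π·0.0232·13.4) = 0.5119 m·K/W
ΣR = 0.001814 + 9.477×10^-4 + 0.5119 = 0.5147 m·K/W
Q' = ΔT/ΣR = (142 °C − 23.8 °C)/0.5147 = 230 W/m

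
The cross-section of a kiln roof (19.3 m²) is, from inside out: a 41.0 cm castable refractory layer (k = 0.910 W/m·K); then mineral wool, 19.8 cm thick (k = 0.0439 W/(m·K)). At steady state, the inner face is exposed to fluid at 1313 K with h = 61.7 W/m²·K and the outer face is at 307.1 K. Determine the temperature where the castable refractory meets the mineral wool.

T = 1219 K

Treat each layer as a resistance in series:
  R_conv,in = 1/(hA) = 1/(61.7·19.3) = 8.398×10^-4 K/W
  R_castable refractory = L/(kA) = 0.410/(0.910·19.3) = 0.02334 K/W
  R_mineral wool = L/(kA) = 0.198/(0.0439·19.3) = 0.2337 K/W
ΣR = 8.398×10^-4 + 0.02334 + 0.2337 = 0.2579 K/W
Q = ΔT/ΣR = (1313 K − 307.1 K)/0.2579 = 3900 W
From the inner boundary to the castable refractory/mineral wool interface, ΣR_partial = 0.02418 K/W.
T_interface = T_in − Q·ΣR_partial = 1313 K − (3900)(0.02418) = 1219 K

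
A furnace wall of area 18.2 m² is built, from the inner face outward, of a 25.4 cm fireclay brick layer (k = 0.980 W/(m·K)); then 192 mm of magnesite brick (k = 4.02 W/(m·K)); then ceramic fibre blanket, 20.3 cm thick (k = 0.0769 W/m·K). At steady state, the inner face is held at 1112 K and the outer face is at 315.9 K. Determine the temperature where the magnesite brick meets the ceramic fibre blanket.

T = 1029 K

Resistance network (inner→outer):
  R_fireclay brick = L/(kA) = 0.254/(0.980·18.2) = 0.01424 K/W
  R_magnesite brick = L/(kA) = 0.192/(4.02·18.2) = 0.002624 K/W
  R_ceramic fibre blanket = L/(kA) = 0.203/(0.0769·18.2) = 0.1450 K/W
ΣR = 0.01424 + 0.002624 + 0.1450 = 0.1619 K/W
Q = ΔT/ΣR = (1112 K − 315.9 K)/0.1619 = 4917 W
From the inner boundary to the magnesite brick/ceramic fibre blanket interface, ΣR_partial = 0.01686 K/W.
T_interface = T_in − Q·ΣR_partial = 1112 K − (4917)(0.01686) = 1029 K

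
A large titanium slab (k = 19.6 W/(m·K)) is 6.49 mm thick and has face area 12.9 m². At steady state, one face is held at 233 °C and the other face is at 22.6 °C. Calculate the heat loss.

Q = kA·ΔT/L = 19.6 × 12.9 × |233 °C − 22.6 °C| / 0.00649 = 8.20×10^6 W

Q = 8.20×10^6 W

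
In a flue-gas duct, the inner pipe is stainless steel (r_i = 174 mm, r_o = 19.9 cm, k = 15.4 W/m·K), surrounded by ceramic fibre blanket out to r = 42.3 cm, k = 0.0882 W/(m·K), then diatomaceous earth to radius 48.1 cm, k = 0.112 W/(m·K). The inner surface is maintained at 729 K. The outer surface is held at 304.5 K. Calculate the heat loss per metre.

Q' = 275 W/m

Treat each layer as a resistance in series:
  R'_stainless steel = ln(0.199/0.174)/(2πk) = 0.1342/(2π·15.4) = 0.001387 m·K/W
  R'_ceramic fibre blanket = ln(0.423/0.199)/(2πk) = 0.7541/(2π·0.0882) = 1.361 m·K/W
  R'_diatomaceous earth = ln(0.481/0.423)/(2πk) = 0.1285/(2π·0.112) = 0.1826 m·K/W
ΣR = 0.001387 + 1.361 + 0.1826 = 1.545 m·K/W
Q' = ΔT/ΣR = (729 K − 304.5 K)/1.545 = 275 W/m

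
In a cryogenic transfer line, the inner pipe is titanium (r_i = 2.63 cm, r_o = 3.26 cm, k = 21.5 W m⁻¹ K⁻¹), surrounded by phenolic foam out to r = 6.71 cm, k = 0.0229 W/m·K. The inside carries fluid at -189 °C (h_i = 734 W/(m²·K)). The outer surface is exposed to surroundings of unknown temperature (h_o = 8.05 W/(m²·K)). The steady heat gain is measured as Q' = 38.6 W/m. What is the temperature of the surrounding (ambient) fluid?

Sum the resistances:
  R'_conv,in = 1/(2πr h) = 1/(2π·0.0263·734) = 0.008245 m·K/W
  R'_titanium = ln(0.0326/0.0263)/(2πk) = 0.2147/(2π·21.5) = 0.001590 m·K/W
  R'_phenolic foam = ln(0.0671/0.0326)/(2πk) = 0.7219/(2π·0.0229) = 5.017 m·K/W
  R'_conv,out = 1/(2πr h) = 1/(2π·0.0671·8.05) = 0.2946 m·K/W
ΣR = 5.321 m·K/W
ΔT = Q'·ΣR = 38.6 × 5.321 = 205.4 K
Heat flows inward, so T_out = T_in + ΔT = -189 + 205.4 = 16.4 °C

T_out = 16.4 °C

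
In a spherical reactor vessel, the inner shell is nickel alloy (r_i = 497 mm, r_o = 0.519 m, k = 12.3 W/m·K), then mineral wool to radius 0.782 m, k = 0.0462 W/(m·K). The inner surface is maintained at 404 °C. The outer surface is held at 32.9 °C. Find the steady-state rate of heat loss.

Q = 332 W

Series thermal resistances, inner to outer:
  R_nickel alloy = (1/0.497 − 1/0.519)/(4πk) = 0.08529/(4π·12.3) = 5.518×10^-4 K/W
  R_mineral wool = (1/0.519 − 1/0.782)/(4πk) = 0.6480/(4π·0.0462) = 1.116 K/W
ΣR = 5.518×10^-4 + 1.116 = 1.117 K/W
Q = ΔT/ΣR = (404 °C − 32.9 °C)/1.117 = 332 W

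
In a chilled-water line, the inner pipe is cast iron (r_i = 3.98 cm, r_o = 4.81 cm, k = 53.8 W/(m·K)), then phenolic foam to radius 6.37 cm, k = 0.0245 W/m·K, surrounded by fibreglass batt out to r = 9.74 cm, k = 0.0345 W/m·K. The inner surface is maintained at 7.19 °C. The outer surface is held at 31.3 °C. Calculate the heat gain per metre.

Q' = 6.37 W/m

Treat each layer as a resistance in series:
  R'_cast iron = ln(0.0481/0.0398)/(2πk) = 0.1894/(2π·53.8) = 5.603×10^-4 m·K/W
  R'_phenolic foam = ln(0.0637/0.0481)/(2πk) = 0.2809/(2π·0.0245) = 1.825 m·K/W
  R'_fibreglass batt = ln(0.0974/0.0637)/(2πk) = 0.4246/(2π·0.0345) = 1.959 m·K/W
ΣR = 5.603×10^-4 + 1.825 + 1.959 = 3.785 m·K/W
Q' = ΔT/ΣR = (7.19 °C − 31.3 °C)/3.785 = -6.37 W/m
(Negative Q' ⇒ heat flows inward; heat gain = 6.37 W/m.)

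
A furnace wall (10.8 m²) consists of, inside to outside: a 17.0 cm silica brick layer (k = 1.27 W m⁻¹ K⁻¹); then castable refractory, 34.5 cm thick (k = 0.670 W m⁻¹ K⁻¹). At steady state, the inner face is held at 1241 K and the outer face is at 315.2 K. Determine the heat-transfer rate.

Q = 15400 W

Resistance network (inner→outer):
  R_silica brick = L/(kA) = 0.170/(1.27·10.8) = 0.01239 K/W
  R_castable refractory = L/(kA) = 0.345/(0.670·10.8) = 0.04768 K/W
ΣR = 0.01239 + 0.04768 = 0.06007 K/W
Q = ΔT/ΣR = (1241 K − 315.2 K)/0.06007 = 15400 W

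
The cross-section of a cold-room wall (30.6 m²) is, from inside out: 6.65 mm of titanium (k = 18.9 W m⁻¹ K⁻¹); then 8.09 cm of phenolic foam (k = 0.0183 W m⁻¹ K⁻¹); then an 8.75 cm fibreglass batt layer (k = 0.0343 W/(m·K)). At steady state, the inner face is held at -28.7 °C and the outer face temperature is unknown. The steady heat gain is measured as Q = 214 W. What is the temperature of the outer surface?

Series resistances:
  R_titanium = L/(kA) = 0.00665/(18.9·30.6) = 1.150×10^-5 K/W
  R_phenolic foam = L/(kA) = 0.0809/(0.0183·30.6) = 0.1445 K/W
  R_fibreglass batt = L/(kA) = 0.0875/(0.0343·30.6) = 0.08337 K/W
ΣR = 0.2278 K/W
ΔT = Q·ΣR = 214 × 0.2278 = 48.75 K
Heat flows inward, so T_out = T_in + ΔT = -28.7 + 48.75 = 20.1 °C

T_out = 20.1 °C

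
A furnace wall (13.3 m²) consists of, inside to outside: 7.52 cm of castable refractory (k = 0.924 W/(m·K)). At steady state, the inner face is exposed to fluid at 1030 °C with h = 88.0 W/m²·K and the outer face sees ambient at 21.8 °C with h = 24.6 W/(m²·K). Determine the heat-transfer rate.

Q = 1.01×10^5 W

Resistance network (inner→outer):
  R_conv,in = 1/(hA) = 1/(88.0·13.3) = 8.544×10^-4 K/W
  R_castable refractory = L/(kA) = 0.0752/(0.924·13.3) = 0.006119 K/W
  R_conv,out = 1/(hA) = 1/(24.6·13.3) = 0.003056 K/W
ΣR = 8.544×10^-4 + 0.006119 + 0.003056 = 0.01003 K/W
Q = ΔT/ΣR = (1030 °C − 21.8 °C)/0.01003 = 1.01×10^5 W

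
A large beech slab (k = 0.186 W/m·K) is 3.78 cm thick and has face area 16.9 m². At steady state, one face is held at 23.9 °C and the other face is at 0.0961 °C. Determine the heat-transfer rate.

Q = 1980 W

Q = kA·ΔT/L = 0.186 × 16.9 × |23.9 °C − 0.0961 °C| / 0.0378 = 1980 W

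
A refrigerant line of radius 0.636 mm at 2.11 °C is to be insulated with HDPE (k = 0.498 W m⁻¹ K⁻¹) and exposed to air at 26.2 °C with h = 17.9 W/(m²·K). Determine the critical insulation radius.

r_cr = 2.78 cm

For a cylinder, r_cr = k_ins/h = 0.498/17.9 = 0.0278 m = 2.78 cm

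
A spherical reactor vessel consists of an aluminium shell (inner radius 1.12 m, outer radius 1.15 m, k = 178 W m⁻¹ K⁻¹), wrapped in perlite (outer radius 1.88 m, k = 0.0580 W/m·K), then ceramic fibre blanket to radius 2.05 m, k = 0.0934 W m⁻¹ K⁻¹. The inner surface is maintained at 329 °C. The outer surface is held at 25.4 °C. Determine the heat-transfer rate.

Resistance network (inner→outer):
  R_aluminium = (1/1.12 − 1/1.15)/(4πk) = 0.02329/(4π·178) = 1.041×10^-5 K/W
  R_perlite = (1/1.15 − 1/1.88)/(4πk) = 0.3377/(4π·0.0580) = 0.4633 K/W
  R_ceramic fibre blanket = (1/1.88 − 1/2.05)/(4πk) = 0.04411/(4π·0.0934) = 0.03758 K/W
ΣR = 1.041×10^-5 + 0.4633 + 0.03758 = 0.5009 K/W
Q = ΔT/ΣR = (329 °C − 25.4 °C)/0.5009 = 606 W

Q = 606 W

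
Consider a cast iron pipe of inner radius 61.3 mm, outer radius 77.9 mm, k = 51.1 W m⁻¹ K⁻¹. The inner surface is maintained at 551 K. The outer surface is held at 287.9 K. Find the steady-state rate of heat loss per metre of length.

Q' = 3.52×10^5 W/m

Q' = 2πk·ΔT/ln(r₂/r₁) = 2π × 51.1 × 263.1 / ln(0.0779/0.0613) = 3.52×10^5 W/m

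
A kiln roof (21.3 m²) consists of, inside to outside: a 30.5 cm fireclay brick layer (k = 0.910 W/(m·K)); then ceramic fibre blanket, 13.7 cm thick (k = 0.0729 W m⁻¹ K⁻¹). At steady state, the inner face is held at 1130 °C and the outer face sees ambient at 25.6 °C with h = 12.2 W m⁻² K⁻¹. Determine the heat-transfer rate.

Q = 10.2 kW

Resistance network (inner→outer):
  R_fireclay brick = L/(kA) = 0.305/(0.910·21.3) = 0.01574 K/W
  R_ceramic fibre blanket = L/(kA) = 0.137/(0.0729·21.3) = 0.08823 K/W
  R_conv,out = 1/(hA) = 1/(12.2·21.3) = 0.003848 K/W
ΣR = 0.01574 + 0.08823 + 0.003848 = 0.1078 K/W
Q = ΔT/ΣR = (1130 °C − 25.6 °C)/0.1078 = 10200 W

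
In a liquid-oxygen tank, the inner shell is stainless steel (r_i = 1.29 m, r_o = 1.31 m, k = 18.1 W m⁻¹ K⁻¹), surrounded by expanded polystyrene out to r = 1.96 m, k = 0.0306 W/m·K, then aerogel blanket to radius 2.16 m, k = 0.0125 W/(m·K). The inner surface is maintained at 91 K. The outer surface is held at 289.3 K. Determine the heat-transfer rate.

Series thermal resistances, inner to outer:
  R_stainless steel = (1/1.29 − 1/1.31)/(4πk) = 0.01184/(4π·18.1) = 5.203×10^-5 K/W
  R_expanded polystyrene = (1/1.31 − 1/1.96)/(4πk) = 0.2532/(4π·0.0306) = 0.6583 K/W
  R_aerogel blanket = (1/1.96 − 1/2.16)/(4πk) = 0.04724/(4π·0.0125) = 0.3007 K/W
ΣR = 5.203×10^-5 + 0.6583 + 0.3007 = 0.9591 K/W
Q = ΔT/ΣR = (91 K − 289.3 K)/0.9591 = -207 W
(Negative Q ⇒ heat flows inward; heat gain = 207 W.)

Q = 207 W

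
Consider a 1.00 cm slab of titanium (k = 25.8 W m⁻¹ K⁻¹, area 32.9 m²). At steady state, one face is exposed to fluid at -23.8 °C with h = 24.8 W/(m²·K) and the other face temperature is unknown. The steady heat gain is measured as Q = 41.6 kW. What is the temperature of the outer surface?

T_out = 27.7 °C

Sum the resistances:
  R_conv,in = 1/(hA) = 1/(24.8·32.9) = 0.001226 K/W
  R_titanium = L/(kA) = 0.0100/(25.8·32.9) = 1.178×10^-5 K/W
ΣR = 0.001237 K/W
ΔT = Q·ΣR = 41600 × 0.001237 = 51.46 K
Heat flows inward, so T_out = T_in + ΔT = -23.8 + 51.46 = 27.7 °C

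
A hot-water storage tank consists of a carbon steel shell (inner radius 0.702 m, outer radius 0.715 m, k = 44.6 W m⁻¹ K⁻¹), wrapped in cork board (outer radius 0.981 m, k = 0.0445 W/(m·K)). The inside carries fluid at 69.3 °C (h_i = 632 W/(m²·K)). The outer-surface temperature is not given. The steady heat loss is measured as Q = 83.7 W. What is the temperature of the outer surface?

Series resistances:
  R_conv,in = 1/(4πr²h) = 1/(4π·0.702²·632) = 2.555×10^-4 K/W
  R_carbon steel = (1/0.702 − 1/0.715)/(4πk) = 0.02590/(4π·44.6) = 4.621×10^-5 K/W
  R_cork board = (1/0.715 − 1/0.981)/(4πk) = 0.3792/(4π·0.0445) = 0.6782 K/W
ΣR = 0.6785 K/W
ΔT = Q·ΣR = 83.7 × 0.6785 = 56.79 K
Heat flows outward, so T_out = T_in − ΔT = 69.3 − 56.79 = 12.5 °C

T_out = 12.5 °C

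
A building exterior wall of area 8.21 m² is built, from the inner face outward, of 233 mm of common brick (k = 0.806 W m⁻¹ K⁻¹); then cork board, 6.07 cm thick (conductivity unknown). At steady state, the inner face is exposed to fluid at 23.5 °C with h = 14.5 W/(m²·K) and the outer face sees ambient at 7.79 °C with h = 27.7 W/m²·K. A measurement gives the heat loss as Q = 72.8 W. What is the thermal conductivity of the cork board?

ΣR = ΔT/Q = |23.5 − 7.79|/72.8 = 0.2158 K/W
Known resistances:
  R_conv,in = 1/(hA) = 1/(14.5·8.21) = 0.008400 K/W
  R_common brick = L/(kA) = 0.233/(0.806·8.21) = 0.03521 K/W
  R_conv,out = 1/(hA) = 1/(27.7·8.21) = 0.004397 K/W
R_cork board = ΣR − ΣR_known = 0.2158 − 0.04801 = 0.1678 K/W
L/(kA) = 0.1678 ⇒ k = 0.0607/(0.1678·8.21) = 0.0441 W/m·K

k = 0.0441 W/m·K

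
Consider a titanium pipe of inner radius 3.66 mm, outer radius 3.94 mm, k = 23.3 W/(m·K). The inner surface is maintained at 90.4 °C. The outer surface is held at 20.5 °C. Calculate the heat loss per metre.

Q' = 139 kW/m

Q' = 2πk·ΔT/ln(r₂/r₁) = 2π × 23.3 × 69.9 / ln(0.00394/0.00366) = 1.39×10^5 W/m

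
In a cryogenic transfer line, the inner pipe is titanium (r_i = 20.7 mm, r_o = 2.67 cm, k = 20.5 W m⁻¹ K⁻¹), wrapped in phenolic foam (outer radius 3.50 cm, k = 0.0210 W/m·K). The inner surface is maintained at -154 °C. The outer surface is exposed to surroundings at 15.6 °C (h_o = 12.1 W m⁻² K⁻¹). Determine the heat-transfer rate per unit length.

Resistance network (inner→outer):
  R'_titanium = ln(0.0267/0.0207)/(2πk) = 0.2545/(2π·20.5) = 0.001976 m·K/W
  R'_phenolic foam = ln(0.0350/0.0267)/(2πk) = 0.2707/(2π·0.0210) = 2.051 m·K/W
  R'_conv,out = 1/(2πr h) = 1/(2π·0.0350·12.1) = 0.3758 m·K/W
ΣR = 0.001976 + 2.051 + 0.3758 = 2.429 m·K/W
Q' = ΔT/ΣR = (-154 °C − 15.6 °C)/2.429 = -69.8 W/m
(Negative Q' ⇒ heat flows inward; heat gain = 69.8 W/m.)

Q' = 69.8 W/m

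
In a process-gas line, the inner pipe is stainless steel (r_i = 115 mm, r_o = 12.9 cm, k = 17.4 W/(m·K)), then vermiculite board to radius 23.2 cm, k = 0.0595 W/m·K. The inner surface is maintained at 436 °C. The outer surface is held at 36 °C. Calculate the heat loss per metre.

Q' = 255 W/m

Series thermal resistances, inner to outer:
  R'_stainless steel = ln(0.129/0.115)/(2πk) = 0.1149/(2π·17.4) = 0.001051 m·K/W
  R'_vermiculite board = ln(0.232/0.129)/(2πk) = 0.5869/(2π·0.0595) = 1.570 m·K/W
ΣR = 0.001051 + 1.570 = 1.571 m·K/W
Q' = ΔT/ΣR = (436 °C − 36 °C)/1.571 = 255 W/m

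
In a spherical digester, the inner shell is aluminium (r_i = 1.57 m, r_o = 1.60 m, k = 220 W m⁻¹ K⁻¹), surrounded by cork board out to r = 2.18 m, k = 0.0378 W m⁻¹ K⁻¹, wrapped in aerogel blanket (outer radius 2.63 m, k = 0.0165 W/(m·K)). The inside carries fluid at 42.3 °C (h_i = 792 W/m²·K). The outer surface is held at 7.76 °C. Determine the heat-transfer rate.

Series thermal resistances, inner to outer:
  R_conv,in = 1/(4πr²h) = 1/(4π·1.57²·792) = 4.076×10^-5 K/W
  R_aluminium = (1/1.57 − 1/1.60)/(4πk) = 0.01194/(4π·220) = 4.320×10^-6 K/W
  R_cork board = (1/1.60 − 1/2.18)/(4πk) = 0.1663/(4π·0.0378) = 0.3501 K/W
  R_aerogel blanket = (1/2.18 − 1/2.63)/(4πk) = 0.07849/(4π·0.0165) = 0.3785 K/W
ΣR = 4.076×10^-5 + 4.320×10^-6 + 0.3501 + 0.3785 = 0.7286 K/W
Q = ΔT/ΣR = (42.3 °C − 7.76 °C)/0.7286 = 47.4 W

Q = 47.4 W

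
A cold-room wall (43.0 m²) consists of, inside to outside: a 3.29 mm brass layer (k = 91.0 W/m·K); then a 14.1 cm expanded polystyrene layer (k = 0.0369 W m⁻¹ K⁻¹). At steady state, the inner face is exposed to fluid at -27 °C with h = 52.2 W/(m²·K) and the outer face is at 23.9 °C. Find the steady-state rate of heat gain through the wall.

Q = 570 W

Treat each layer as a resistance in series:
  R_conv,in = 1/(hA) = 1/(52.2·43.0) = 4.455×10^-4 K/W
  R_brass = L/(kA) = 0.00329/(91.0·43.0) = 8.408×10^-7 K/W
  R_expanded polystyrene = L/(kA) = 0.141/(0.0369·43.0) = 0.08886 K/W
ΣR = 4.455×10^-4 + 8.408×10^-7 + 0.08886 = 0.08931 K/W
Q = ΔT/ΣR = (-27 °C − 23.9 °C)/0.08931 = -570 W
(Negative Q ⇒ heat flows inward; heat gain = 570 W.)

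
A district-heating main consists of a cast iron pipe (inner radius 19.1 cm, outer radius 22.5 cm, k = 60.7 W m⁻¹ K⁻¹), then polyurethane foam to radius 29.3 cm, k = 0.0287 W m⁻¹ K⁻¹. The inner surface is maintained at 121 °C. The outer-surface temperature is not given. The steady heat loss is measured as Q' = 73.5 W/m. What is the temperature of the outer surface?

Sum the resistances:
  R'_cast iron = ln(0.225/0.191)/(2πk) = 0.1638/(2π·60.7) = 4.296×10^-4 m·K/W
  R'_polyurethane foam = ln(0.293/0.225)/(2πk) = 0.2641/(2π·0.0287) = 1.464 m·K/W
ΣR = 1.465 m·K/W
ΔT = Q'·ΣR = 73.5 × 1.465 = 107.7 K
Heat flows outward, so T_out = T_in − ΔT = 121 − 107.7 = 13.3 °C

T_out = 13.3 °C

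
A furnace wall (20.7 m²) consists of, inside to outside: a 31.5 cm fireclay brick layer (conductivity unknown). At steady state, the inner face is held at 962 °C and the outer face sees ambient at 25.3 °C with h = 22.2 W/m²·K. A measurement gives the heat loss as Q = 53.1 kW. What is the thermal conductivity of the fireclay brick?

k = 0.984 W/m·K

ΣR = ΔT/Q = |962 − 25.3|/53100 = 0.01764 K/W
Known resistances:
  R_conv,out = 1/(hA) = 1/(22.2·20.7) = 0.002176 K/W
R_fireclay brick = ΣR − ΣR_known = 0.01764 − 0.002176 = 0.01546 K/W
L/(kA) = 0.01546 ⇒ k = 0.315/(0.01546·20.7) = 0.984 W/m·K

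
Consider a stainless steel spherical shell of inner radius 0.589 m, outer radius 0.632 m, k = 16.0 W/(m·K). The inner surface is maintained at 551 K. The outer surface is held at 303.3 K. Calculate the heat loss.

Q = 4πk·ΔT/(1/r₁ − 1/r₂) = 4π × 16.0 × 247.7 / (1/0.589 − 1/0.632) = 4.31×10^5 W

Q = 4.31×10^5 W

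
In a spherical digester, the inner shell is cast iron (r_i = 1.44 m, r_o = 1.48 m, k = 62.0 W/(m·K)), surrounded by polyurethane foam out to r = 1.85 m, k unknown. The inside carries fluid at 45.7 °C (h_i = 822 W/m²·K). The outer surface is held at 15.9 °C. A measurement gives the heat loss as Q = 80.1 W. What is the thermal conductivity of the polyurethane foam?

k = 0.0289 W/m·K

ΣR = ΔT/Q = |45.7 − 15.9|/80.1 = 0.3720 K/W
Known resistances:
  R_conv,in = 1/(4πr²h) = 1/(4π·1.44²·822) = 4.669×10^-5 K/W
  R_cast iron = (1/1.44 − 1/1.48)/(4πk) = 0.01877/(4π·62.0) = 2.409×10^-5 K/W
R_polyurethane foam = ΣR − ΣR_known = 0.3720 − 7.078×10^-5 = 0.3719 K/W
(1/r₁−1/r₂)/(4πk) = 0.3719 ⇒ k = 0.1351/(4π·0.3719) = 0.0289 W/m·K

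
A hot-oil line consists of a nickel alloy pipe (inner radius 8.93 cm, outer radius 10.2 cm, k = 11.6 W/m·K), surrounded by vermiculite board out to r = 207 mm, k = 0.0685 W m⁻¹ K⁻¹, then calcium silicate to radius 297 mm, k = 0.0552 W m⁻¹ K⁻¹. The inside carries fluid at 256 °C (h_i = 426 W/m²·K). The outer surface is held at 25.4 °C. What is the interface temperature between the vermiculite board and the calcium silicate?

Resistance network (inner→outer):
  R'_conv,in = 1/(2πr h) = 1/(2π·0.0893·426) = 0.004184 m·K/W
  R'_nickel alloy = ln(0.102/0.0893)/(2πk) = 0.1330/(2π·11.6) = 0.001824 m·K/W
  R'_vermiculite board = ln(0.207/0.102)/(2πk) = 0.7077/(2π·0.0685) = 1.644 m·K/W
  R'_calcium silicate = ln(0.297/0.207)/(2πk) = 0.3610/(2π·0.0552) = 1.041 m·K/W
ΣR = 0.004184 + 0.001824 + 1.644 + 1.041 = 2.691 m·K/W
Q' = ΔT/ΣR = (256 °C − 25.4 °C)/2.691 = 85.69 W/m
From the inner boundary to the vermiculite board/calcium silicate interface, ΣR_partial = 1.650 m·K/W.
T_interface = T_in − Q'·ΣR_partial = 256 °C − (85.69)(1.650) = 115 °C

T = 115 °C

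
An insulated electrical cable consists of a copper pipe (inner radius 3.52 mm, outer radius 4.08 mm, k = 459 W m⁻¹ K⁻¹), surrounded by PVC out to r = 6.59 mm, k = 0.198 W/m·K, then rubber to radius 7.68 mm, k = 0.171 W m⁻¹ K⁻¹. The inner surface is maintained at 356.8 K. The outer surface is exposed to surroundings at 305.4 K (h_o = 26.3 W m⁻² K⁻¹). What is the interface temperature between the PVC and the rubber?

Series thermal resistances, inner to outer:
  R'_copper = ln(0.00408/0.00352)/(2πk) = 0.1476/(2π·459) = 5.119×10^-5 m·K/W
  R'_PVC = ln(0.00659/0.00408)/(2πk) = 0.4795/(2π·0.198) = 0.3854 m·K/W
  R'_rubber = ln(0.00768/0.00659)/(2πk) = 0.1531/(2π·0.171) = 0.1425 m·K/W
  R'_conv,out = 1/(2πr h) = 1/(2π·0.00768·26.3) = 0.7880 m·K/W
ΣR = 5.119×10^-5 + 0.3854 + 0.1425 + 0.7880 = 1.316 m·K/W
Q' = ΔT/ΣR = (356.8 K − 305.4 K)/1.316 = 39.06 W/m
From the inner boundary to the PVC/rubber interface, ΣR_partial = 0.3855 m·K/W.
T_interface = T_in − Q'·ΣR_partial = 356.8 K − (39.06)(0.3855) = 341.7 K

T = 341.7 K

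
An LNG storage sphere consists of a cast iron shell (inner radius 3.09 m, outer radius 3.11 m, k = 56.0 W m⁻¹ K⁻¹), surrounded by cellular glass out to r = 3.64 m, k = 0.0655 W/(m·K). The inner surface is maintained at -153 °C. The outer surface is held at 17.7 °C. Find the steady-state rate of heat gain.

Treat each layer as a resistance in series:
  R_cast iron = (1/3.09 − 1/3.11)/(4πk) = 0.002081/(4π·56.0) = 2.957×10^-6 K/W
  R_cellular glass = (1/3.11 − 1/3.64)/(4πk) = 0.04682/(4π·0.0655) = 0.05688 K/W
ΣR = 2.957×10^-6 + 0.05688 = 0.05688 K/W
Q = ΔT/ΣR = (-153 °C − 17.7 °C)/0.05688 = -3000 W
(Negative Q ⇒ heat flows inward; heat gain = 3000 W.)

Q = 3000 W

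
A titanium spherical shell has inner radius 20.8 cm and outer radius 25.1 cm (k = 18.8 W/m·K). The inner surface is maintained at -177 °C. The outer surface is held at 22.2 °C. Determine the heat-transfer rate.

Q = 57100 W

Q = 4πk·ΔT/(1/r₁ − 1/r₂) = 4π × 18.8 × 199.2 / (1/0.208 − 1/0.251) = 57100 W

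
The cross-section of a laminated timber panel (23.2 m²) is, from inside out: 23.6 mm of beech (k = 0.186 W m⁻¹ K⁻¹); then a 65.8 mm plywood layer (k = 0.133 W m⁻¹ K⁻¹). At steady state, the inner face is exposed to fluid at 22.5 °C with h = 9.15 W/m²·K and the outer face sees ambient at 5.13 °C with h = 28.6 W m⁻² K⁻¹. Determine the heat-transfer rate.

Resistance network (inner→outer):
  R_conv,in = 1/(hA) = 1/(9.15·23.2) = 0.004711 K/W
  R_beech = L/(kA) = 0.0236/(0.186·23.2) = 0.005469 K/W
  R_plywood = L/(kA) = 0.0658/(0.133·23.2) = 0.02132 K/W
  R_conv,out = 1/(hA) = 1/(28.6·23.2) = 0.001507 K/W
ΣR = 0.004711 + 0.005469 + 0.02132 + 0.001507 = 0.03301 K/W
Q = ΔT/ΣR = (22.5 °C − 5.13 °C)/0.03301 = 526 W

Q = 526 W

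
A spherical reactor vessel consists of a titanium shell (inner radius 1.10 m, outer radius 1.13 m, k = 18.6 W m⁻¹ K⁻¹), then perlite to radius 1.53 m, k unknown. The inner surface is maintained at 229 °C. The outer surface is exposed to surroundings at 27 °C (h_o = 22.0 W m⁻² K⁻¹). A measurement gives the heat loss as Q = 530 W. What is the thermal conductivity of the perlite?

k = 0.0485 W/m·K

ΣR = ΔT/Q = |229 − 27|/530 = 0.3811 K/W
Known resistances:
  R_titanium = (1/1.10 − 1/1.13)/(4πk) = 0.02414/(4π·18.6) = 1.033×10^-4 K/W
  R_conv,out = 1/(4πr²h) = 1/(4π·1.53²·22.0) = 0.001545 K/W
R_perlite = ΣR − ΣR_known = 0.3811 − 0.001648 = 0.3795 K/W
(1/r₁−1/r₂)/(4πk) = 0.3795 ⇒ k = 0.2314/(4π·0.3795) = 0.0485 W/m·K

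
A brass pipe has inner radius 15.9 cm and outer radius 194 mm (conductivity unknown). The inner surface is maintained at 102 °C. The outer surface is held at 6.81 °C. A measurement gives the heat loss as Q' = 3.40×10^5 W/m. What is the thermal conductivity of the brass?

k = 113 W/m·K

ΣR = ΔT/Q' = |102 − 6.81|/3.40×10^5 = 2.800×10^-4 m·K/W
ln(r₂/r₁)/(2πk) = 2.800×10^-4 ⇒ k = 0.1990/(2π·2.800×10^-4) = 113 W/m·K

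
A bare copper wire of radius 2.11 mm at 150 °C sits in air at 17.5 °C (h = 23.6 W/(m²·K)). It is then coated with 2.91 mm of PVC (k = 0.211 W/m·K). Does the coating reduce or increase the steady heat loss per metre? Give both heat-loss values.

increases: 41.5 → 66.3 W/m

Critical radius for a cylinder: r_cr = k/h = 0.00894 m = 0.894 cm.
Outer radius after coating: r₂ = 0.00211 + 0.00291 = 0.00502 m.
Since r₁ < r_cr and r₂ ≤ r_cr, the coating moves toward the maximum at r_cr — heat loss rises.
Bare: R = 1/(2πr₁h) = 3.196 m·K/W; Q = 132.5/3.196 = 41.5 W/m.
Coated: R = R_cond + R_conv = 1.997 m·K/W; Q = 132.5/1.997 = 66.3 W/m.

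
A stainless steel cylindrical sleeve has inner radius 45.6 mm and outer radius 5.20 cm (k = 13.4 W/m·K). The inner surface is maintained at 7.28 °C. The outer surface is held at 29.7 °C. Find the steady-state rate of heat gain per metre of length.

Q' = 14.4 kW/m

Q' = 2πk·ΔT/ln(r₂/r₁) = 2π × 13.4 × 22.42 / ln(0.0520/0.0456) = 14400 W/m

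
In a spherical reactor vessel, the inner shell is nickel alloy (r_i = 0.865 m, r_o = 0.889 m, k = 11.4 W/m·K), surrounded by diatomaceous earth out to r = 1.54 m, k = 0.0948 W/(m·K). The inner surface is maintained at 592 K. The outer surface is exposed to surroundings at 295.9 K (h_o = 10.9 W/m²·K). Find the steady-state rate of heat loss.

Q = 736 W

Series thermal resistances, inner to outer:
  R_nickel alloy = (1/0.865 − 1/0.889)/(4πk) = 0.03121/(4π·11.4) = 2.179×10^-4 K/W
  R_diatomaceous earth = (1/0.889 − 1/1.54)/(4πk) = 0.4755/(4π·0.0948) = 0.3992 K/W
  R_conv,out = 1/(4πr²h) = 1/(4π·1.54²·10.9) = 0.003078 K/W
ΣR = 2.179×10^-4 + 0.3992 + 0.003078 = 0.4025 K/W
Q = ΔT/ΣR = (592 K − 295.9 K)/0.4025 = 736 W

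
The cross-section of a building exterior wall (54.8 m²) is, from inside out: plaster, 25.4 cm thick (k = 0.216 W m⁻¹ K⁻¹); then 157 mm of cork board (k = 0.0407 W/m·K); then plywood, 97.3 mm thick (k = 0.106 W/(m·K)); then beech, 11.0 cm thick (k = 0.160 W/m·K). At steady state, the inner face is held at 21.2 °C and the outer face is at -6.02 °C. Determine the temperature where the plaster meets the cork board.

Treat each layer as a resistance in series:
  R_plaster = L/(kA) = 0.254/(0.216·54.8) = 0.02146 K/W
  R_cork board = L/(kA) = 0.157/(0.0407·54.8) = 0.07039 K/W
  R_plywood = L/(kA) = 0.0973/(0.106·54.8) = 0.01675 K/W
  R_beech = L/(kA) = 0.110/(0.160·54.8) = 0.01255 K/W
ΣR = 0.02146 + 0.07039 + 0.01675 + 0.01255 = 0.1211 K/W
Q = ΔT/ΣR = (21.2 °C − -6.02 °C)/0.1211 = 224.8 W
From the inner boundary to the plaster/cork board interface, ΣR_partial = 0.02146 K/W.
T_interface = T_in − Q·ΣR_partial = 21.2 °C − (224.8)(0.02146) = 16.4 °C

T = 16.4 °C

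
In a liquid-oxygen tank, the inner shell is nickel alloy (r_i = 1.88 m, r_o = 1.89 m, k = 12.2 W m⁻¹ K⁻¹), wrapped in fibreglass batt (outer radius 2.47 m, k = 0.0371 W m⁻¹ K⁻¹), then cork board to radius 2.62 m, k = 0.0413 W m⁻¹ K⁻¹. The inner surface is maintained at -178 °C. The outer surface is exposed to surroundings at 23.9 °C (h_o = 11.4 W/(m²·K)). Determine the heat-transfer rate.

Q = 647 W

Resistance network (inner→outer):
  R_nickel alloy = (1/1.88 − 1/1.89)/(4πk) = 0.002814/(4π·12.2) = 1.836×10^-5 K/W
  R_fibreglass batt = (1/1.89 − 1/2.47)/(4πk) = 0.1242/(4π·0.0371) = 0.2665 K/W
  R_cork board = (1/2.47 − 1/2.62)/(4πk) = 0.02318/(4π·0.0413) = 0.04466 K/W
  R_conv,out = 1/(4πr²h) = 1/(4π·2.62²·11.4) = 0.001017 K/W
ΣR = 1.836×10^-5 + 0.2665 + 0.04466 + 0.001017 = 0.3122 K/W
Q = ΔT/ΣR = (-178 °C − 23.9 °C)/0.3122 = -647 W
(Negative Q ⇒ heat flows inward; heat gain = 647 W.)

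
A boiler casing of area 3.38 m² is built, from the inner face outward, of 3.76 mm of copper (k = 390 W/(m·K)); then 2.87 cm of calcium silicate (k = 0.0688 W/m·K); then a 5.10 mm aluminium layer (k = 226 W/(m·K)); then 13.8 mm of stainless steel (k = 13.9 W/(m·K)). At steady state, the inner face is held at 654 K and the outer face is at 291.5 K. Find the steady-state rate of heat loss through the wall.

Treat each layer as a resistance in series:
  R_copper = L/(kA) = 0.00376/(390·3.38) = 2.852×10^-6 K/W
  R_calcium silicate = L/(kA) = 0.0287/(0.0688·3.38) = 0.1234 K/W
  R_aluminium = L/(kA) = 0.00510/(226·3.38) = 6.676×10^-6 K/W
  R_stainless steel = L/(kA) = 0.0138/(13.9·3.38) = 2.937×10^-4 K/W
ΣR = 2.852×10^-6 + 0.1234 + 6.676×10^-6 + 2.937×10^-4 = 0.1237 K/W
Q = ΔT/ΣR = (654 K − 291.5 K)/0.1237 = 2930 W

Q = 2930 W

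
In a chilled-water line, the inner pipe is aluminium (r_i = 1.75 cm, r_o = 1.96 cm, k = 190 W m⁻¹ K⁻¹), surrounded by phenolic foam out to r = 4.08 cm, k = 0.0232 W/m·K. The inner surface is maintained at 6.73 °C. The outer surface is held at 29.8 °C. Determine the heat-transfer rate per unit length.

Treat each layer as a resistance in series:
  R'_aluminium = ln(0.0196/0.0175)/(2πk) = 0.1133/(2π·190) = 9.493×10^-5 m·K/W
  R'_phenolic foam = ln(0.0408/0.0196)/(2πk) = 0.7332/(2π·0.0232) = 5.030 m·K/W
ΣR = 9.493×10^-5 + 5.030 = 5.030 m·K/W
Q' = ΔT/ΣR = (6.73 °C − 29.8 °C)/5.030 = -4.59 W/m
(Negative Q' ⇒ heat flows inward; heat gain = 4.59 W/m.)

Q' = 4.59 W/m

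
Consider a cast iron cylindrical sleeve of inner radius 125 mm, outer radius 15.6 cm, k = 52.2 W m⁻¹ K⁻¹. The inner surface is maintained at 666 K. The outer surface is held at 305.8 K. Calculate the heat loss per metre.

Q' = 2πk·ΔT/ln(r₂/r₁) = 2π × 52.2 × 360.2 / ln(0.156/0.125) = 5.33×10^5 W/m

Q' = 533 kW/m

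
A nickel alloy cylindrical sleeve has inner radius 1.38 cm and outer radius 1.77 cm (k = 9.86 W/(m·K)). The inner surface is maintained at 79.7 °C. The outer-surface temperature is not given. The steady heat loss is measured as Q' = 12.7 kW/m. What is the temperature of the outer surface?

Sum the resistances:
  R'_nickel alloy = ln(0.0177/0.0138)/(2πk) = 0.2489/(2π·9.86) = 0.004018 m·K/W
ΣR = 0.004018 m·K/W
ΔT = Q'·ΣR = 12700 × 0.004018 = 51.03 K
Heat flows outward, so T_out = T_in − ΔT = 79.7 − 51.03 = 28.7 °C

T_out = 28.7 °C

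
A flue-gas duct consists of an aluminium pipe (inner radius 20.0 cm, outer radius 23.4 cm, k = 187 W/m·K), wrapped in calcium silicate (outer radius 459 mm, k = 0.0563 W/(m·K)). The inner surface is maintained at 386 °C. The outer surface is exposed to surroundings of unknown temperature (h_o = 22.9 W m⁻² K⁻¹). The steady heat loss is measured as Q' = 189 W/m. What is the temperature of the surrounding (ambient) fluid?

Series resistances:
  R'_aluminium = ln(0.234/0.200)/(2πk) = 0.1570/(2π·187) = 1.336×10^-4 m·K/W
  R'_calcium silicate = ln(0.459/0.234)/(2πk) = 0.6737/(2π·0.0563) = 1.905 m·K/W
  R'_conv,out = 1/(2πr h) = 1/(2π·0.459·22.9) = 0.01514 m·K/W
ΣR = 1.920 m·K/W
ΔT = Q'·ΣR = 189 × 1.920 = 362.9 K
Heat flows outward, so T_out = T_in − ΔT = 386 − 362.9 = 23.1 °C

T_out = 23.1 °C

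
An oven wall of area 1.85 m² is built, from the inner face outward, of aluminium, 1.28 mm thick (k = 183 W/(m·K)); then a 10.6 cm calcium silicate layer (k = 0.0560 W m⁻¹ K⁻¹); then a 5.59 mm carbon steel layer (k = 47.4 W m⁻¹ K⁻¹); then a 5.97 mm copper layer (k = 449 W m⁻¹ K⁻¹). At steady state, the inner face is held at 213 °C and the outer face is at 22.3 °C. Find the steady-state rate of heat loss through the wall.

Q = 186 W

Resistance network (inner→outer):
  R_aluminium = L/(kA) = 0.00128/(183·1.85) = 3.781×10^-6 K/W
  R_calcium silicate = L/(kA) = 0.106/(0.0560·1.85) = 1.023 K/W
  R_carbon steel = L/(kA) = 0.00559/(47.4·1.85) = 6.375×10^-5 K/W
  R_copper = L/(kA) = 0.00597/(449·1.85) = 7.187×10^-6 K/W
ΣR = 3.781×10^-6 + 1.023 + 6.375×10^-5 + 7.187×10^-6 = 1.023 K/W
Q = ΔT/ΣR = (213 °C − 22.3 °C)/1.023 = 186 W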